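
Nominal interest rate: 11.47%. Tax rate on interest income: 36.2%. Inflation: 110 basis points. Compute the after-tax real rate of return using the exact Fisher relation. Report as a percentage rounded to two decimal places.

6.15%

After-tax nominal return = 11.47% × (1 − 0.362) = 7.31786%.
1 + r = 1.0731786 / 1.01100 = 1.061502
After-tax real rate = 1.061502 − 1 → 6.15%.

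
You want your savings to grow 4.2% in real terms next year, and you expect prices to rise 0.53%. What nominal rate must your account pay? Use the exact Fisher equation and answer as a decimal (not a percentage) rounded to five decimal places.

(1 + i) = (1 + r)(1 + π) = 1.04200 × 1.00530 = 1.0475226
i = 1.0475226 − 1, so the required nominal rate is 0.04752.

0.04752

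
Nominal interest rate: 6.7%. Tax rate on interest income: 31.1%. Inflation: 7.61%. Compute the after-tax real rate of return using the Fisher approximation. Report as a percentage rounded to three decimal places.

-2.994%

After-tax nominal return = 6.7% × (1 − 0.311) = 4.6163%.
r ≈ 4.6163% − 7.61% → -2.994%.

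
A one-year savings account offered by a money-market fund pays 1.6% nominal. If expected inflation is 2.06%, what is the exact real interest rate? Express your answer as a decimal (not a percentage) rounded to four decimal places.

-0.0045

By the Fisher identity, 1 + r = (1 + i)/(1 + π).
1 + r = 1.01600 / 1.02060 = 0.995493
r = 0.995493 − 1 = -0.4507%, i.e. -0.0045.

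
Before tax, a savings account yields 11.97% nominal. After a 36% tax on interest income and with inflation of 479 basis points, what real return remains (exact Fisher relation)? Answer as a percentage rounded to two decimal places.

After-tax nominal return = 11.97% × (1 − 0.36) = 7.6608%.
1 + r = 1.076608 / 1.04790 = 1.027396
After-tax real rate = 1.027396 − 1 → 2.74%.

2.74%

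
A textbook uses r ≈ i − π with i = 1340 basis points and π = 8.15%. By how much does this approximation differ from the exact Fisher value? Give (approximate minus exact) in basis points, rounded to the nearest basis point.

40 basis points

Approximate: r ≈ 13.400% − 8.150% = 5.2500%
Exact: (1 + 0.1340)/(1 + 0.0815) − 1 = 4.8544%
Error = 5.2500% − 4.8544% = 0.3956% → 40 basis points.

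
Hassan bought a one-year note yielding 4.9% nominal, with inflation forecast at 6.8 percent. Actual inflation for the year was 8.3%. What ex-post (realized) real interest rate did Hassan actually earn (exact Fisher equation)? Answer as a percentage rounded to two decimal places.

-3.14%

Ex-post: (1 + 0.0490)/(1 + 0.0830) − 1 = -3.1394%
So the realized real rate is -3.14%.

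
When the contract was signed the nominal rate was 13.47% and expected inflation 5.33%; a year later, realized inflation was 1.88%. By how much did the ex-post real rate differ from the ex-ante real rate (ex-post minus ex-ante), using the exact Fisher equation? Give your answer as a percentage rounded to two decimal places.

Ex-ante: (1 + 0.1347)/(1 + 0.0533) − 1 = 7.7281%
Ex-post: (1 + 0.1347)/(1 + 0.0188) − 1 = 11.3761%
Difference (ex-post − ex-ante) = 3.6480% → 3.65%.

3.65%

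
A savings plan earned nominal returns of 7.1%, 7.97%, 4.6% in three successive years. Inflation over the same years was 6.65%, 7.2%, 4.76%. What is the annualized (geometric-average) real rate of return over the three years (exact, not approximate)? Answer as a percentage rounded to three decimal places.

Nominal growth factor = 1.0710 × 1.0797 × 1.0460 = 1.209551200
Price-level growth factor = 1.0665 × 1.0720 × 1.0476 = 1.197708509
Real growth factor = 1.209551200 / 1.197708509 = 1.009887791
Annualized real rate = 1.009887791^(1/3) − 1 = 0.32851% → 0.329%.

0.329%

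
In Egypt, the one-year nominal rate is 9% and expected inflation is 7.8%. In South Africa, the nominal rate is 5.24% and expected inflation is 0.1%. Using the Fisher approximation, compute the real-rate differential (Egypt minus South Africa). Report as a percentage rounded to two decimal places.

Egypt: 9% − 7.8% = 1.200%
South Africa: 5.24% − 0.1% = 5.140%
Differential = -3.940% → -3.94%.

-3.94%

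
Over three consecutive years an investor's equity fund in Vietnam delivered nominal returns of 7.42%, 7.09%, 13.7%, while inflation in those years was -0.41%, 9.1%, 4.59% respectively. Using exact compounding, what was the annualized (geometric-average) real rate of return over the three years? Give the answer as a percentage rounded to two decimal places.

4.80%

Compound the nominal returns: 1.0742 × 1.0709 × 1.1370 = 1.30796021.
Compound inflation: 0.9959 × 1.0910 × 1.0459 = 1.13639848.
Deflate: 1.30796021 / 1.13639848 = 1.15096969.
Annualized real rate = 1.15096969^(1/3) − 1 = 4.7984% → 4.80%.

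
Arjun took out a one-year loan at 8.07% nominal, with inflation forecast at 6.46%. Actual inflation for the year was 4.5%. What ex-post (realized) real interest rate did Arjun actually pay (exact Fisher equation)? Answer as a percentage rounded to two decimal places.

3.42%

Ex-post: (1 + 0.0807)/(1 + 0.0450) − 1 = 3.4163%
So the realized real rate is 3.42%.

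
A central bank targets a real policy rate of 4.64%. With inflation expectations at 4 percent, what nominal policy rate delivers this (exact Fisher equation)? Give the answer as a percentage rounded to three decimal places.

8.826%

(1 + i) = (1 + r)(1 + π) = 1.04640 × 1.04000 = 1.088256
i = 1.088256 − 1, so the required nominal rate is 8.826%.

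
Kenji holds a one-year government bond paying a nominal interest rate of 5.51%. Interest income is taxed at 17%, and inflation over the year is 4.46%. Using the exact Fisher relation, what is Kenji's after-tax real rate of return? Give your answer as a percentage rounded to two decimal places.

0.11%

After-tax nominal return = 5.51% × (1 − 0.17) = 4.5733%.
1 + r = 1.045733 / 1.04460 = 1.001085
After-tax real rate = 1.001085 − 1 → 0.11%.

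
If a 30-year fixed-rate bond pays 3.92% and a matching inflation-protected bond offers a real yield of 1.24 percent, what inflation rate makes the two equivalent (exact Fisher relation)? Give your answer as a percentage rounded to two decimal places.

2.65%

(1 + π) = (1 + i)/(1 + r) = 1.03920 / 1.01240 = 1.026472
Break-even inflation = 1.026472 − 1 → 2.65%.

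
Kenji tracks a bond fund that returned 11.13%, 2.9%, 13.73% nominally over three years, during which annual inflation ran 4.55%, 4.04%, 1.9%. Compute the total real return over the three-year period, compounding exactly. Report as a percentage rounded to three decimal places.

Nominal growth factor = 1.1113 × 1.0290 × 1.1373 = 1.300534
Price-level growth factor = 1.0455 × 1.0404 × 1.0190 = 1.108405
Real growth factor = 1.300534 / 1.108405 = 1.173338
Total real return = 1.173338 − 1 → 17.334%.

17.334%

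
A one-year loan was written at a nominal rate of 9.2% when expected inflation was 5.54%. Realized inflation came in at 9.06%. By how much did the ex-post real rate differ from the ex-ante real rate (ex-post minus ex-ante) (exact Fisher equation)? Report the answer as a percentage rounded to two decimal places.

-3.34%

Ex-ante: (1 + 0.0920)/(1 + 0.0554) − 1 = 3.4679%
Ex-post: (1 + 0.0920)/(1 + 0.0906) − 1 = 0.1284%
Difference (ex-post − ex-ante) = -3.3395% → -3.34%.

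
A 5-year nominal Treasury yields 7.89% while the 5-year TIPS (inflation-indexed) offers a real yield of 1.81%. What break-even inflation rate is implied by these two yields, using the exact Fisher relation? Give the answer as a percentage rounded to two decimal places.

5.97%

(1 + π) = (1 + i)/(1 + r) = 1.07890 / 1.01810 = 1.059719
Break-even inflation = 1.059719 − 1 → 5.97%.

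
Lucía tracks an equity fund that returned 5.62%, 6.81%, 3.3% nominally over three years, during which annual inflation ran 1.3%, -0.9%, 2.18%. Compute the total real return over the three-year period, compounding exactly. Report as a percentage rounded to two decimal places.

Nominal growth factor = 1.0562 × 1.0681 × 1.0330 = 1.165355
Price-level growth factor = 1.0130 × 0.9910 × 1.0218 = 1.025768
Real growth factor = 1.165355 / 1.025768 = 1.136081
Total real return = 1.136081 − 1 → 13.61%.

13.61%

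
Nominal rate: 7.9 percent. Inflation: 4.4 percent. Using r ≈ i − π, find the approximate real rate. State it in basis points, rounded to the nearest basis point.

r ≈ i − π = 7.9% − 4.4% = 350 basis points.

350 basis points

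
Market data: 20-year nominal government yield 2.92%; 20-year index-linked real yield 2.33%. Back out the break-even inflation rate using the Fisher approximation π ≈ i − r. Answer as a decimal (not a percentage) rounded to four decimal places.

π ≈ i − r = 2.92% − 2.33% → 0.0059.

0.0059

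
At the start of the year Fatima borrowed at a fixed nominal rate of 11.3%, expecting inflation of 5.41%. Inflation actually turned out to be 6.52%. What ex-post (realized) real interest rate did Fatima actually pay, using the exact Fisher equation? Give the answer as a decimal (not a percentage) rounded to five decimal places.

0.04487

Ex-post: (1 + 0.1130)/(1 + 0.0652) − 1 = 4.4874%
So the realized real rate is 0.04487.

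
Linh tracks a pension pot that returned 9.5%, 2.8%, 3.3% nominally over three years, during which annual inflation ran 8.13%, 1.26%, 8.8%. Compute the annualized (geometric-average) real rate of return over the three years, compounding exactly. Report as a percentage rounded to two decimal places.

-0.80%

Nominal growth factor = 1.0950 × 1.0280 × 1.0330 = 1.16280678
Price-level growth factor = 1.0813 × 1.0126 × 1.0880 = 1.19127773
Real growth factor = 1.16280678 / 1.19127773 = 0.97610050
Annualized real rate = 0.97610050^(1/3) − 1 = -0.8031% → -0.80%.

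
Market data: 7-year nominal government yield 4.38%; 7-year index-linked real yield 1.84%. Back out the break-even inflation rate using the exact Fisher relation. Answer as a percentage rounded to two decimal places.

(1 + π) = (1 + i)/(1 + r) = 1.04380 / 1.01840 = 1.024941
Break-even inflation = 1.024941 − 1 → 2.49%.

2.49%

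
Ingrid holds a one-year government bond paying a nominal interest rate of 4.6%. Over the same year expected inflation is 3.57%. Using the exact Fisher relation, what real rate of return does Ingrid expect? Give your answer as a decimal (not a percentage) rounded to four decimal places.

1 + r = 1.04600 / 1.03570 = 1.009945
r = 1.009945 − 1 = 0.9945%, i.e. 0.0099.

0.0099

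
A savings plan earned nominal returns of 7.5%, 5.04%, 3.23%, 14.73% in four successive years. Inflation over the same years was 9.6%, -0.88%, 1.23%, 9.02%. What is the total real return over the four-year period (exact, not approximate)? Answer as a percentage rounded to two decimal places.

11.55%

Compound the nominal returns: 1.0750 × 1.0504 × 1.0323 × 1.1473 = 1.337353.
Compound inflation: 1.0960 × 0.9912 × 1.0123 × 1.0902 = 1.198912.
Deflate: 1.337353 / 1.198912 = 1.115472.
Total real return = 1.115472 − 1 → 11.55%.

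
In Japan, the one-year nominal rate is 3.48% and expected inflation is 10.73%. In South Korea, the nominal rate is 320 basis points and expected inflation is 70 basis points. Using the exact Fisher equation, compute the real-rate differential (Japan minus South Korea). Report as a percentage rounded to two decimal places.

-9.03%

Japan: (1 + 0.0348)/(1 + 0.1073) − 1 = -6.5475%
South Korea: (1 + 0.0320)/(1 + 0.0070) − 1 = 2.4826%
Differential = -6.5475% − 2.4826% = -9.0301% → -9.03%.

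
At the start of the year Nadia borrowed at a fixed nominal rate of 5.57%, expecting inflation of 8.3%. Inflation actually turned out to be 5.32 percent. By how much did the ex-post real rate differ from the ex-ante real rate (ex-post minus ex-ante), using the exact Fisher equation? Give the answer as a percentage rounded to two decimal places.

2.76%

Ex-ante: (1 + 0.0557)/(1 + 0.0830) − 1 = -2.5208%
Ex-post: (1 + 0.0557)/(1 + 0.0532) − 1 = 0.2374%
Difference (ex-post − ex-ante) = 2.7581% → 2.76%.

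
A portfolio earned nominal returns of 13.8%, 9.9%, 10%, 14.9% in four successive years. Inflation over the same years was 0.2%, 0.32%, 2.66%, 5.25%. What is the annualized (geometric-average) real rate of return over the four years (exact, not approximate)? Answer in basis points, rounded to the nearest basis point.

984 basis points

Nominal growth factor = 1.1380 × 1.0990 × 1.1000 × 1.1490 = 1.58071170
Price-level growth factor = 1.0020 × 1.0032 × 1.0266 × 1.0525 = 1.08612200
Real growth factor = 1.58071170 / 1.08612200 = 1.45537215
Annualized real rate = 1.45537215^(1/4) − 1 = 9.8357% → 984 basis points.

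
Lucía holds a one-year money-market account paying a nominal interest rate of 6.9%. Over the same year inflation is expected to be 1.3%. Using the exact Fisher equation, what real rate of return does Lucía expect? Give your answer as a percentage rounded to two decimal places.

By the Fisher equation, 1 + r = (1 + i)/(1 + π).
1 + r = 1.06900 / 1.01300 = 1.055281
r = 1.055281 − 1 = 5.5281%, i.e. 5.53%.

5.53%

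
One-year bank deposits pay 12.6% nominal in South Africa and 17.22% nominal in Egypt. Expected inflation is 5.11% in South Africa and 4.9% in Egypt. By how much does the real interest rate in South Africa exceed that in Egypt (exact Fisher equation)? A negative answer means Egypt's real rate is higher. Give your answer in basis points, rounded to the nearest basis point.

-462 basis points

South Africa: (1 + 0.1260)/(1 + 0.0511) − 1 = 7.1259%
Egypt: (1 + 0.1722)/(1 + 0.0490) − 1 = 11.7445%
Differential = 7.1259% − 11.7445% = -4.6187% → -462 basis points.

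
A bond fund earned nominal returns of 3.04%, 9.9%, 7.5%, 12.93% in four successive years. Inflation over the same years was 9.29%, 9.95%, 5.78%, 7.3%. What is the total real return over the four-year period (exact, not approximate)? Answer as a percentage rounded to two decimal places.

Nominal growth factor = 1.0304 × 1.0990 × 1.0750 × 1.1293 = 1.374742
Price-level growth factor = 1.0929 × 1.0995 × 1.0578 × 1.0730 = 1.363889
Real growth factor = 1.374742 / 1.363889 = 1.007958
Total real return = 1.007958 − 1 → 0.80%.

0.80%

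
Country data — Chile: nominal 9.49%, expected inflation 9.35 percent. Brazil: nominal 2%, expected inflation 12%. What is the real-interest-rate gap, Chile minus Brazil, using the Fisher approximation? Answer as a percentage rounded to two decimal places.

Chile: 9.49% − 9.35% = 0.140%
Brazil: 2% − 12% = -10.000%
Differential = 10.140% → 10.14%.

10.14%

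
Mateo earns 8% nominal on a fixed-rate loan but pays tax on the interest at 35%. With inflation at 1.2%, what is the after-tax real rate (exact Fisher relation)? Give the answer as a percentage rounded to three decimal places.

After-tax nominal return = 8% × (1 − 0.35) = 5.2000%.
1 + r = 1.05200 / 1.01200 = 1.039526
After-tax real rate = 1.039526 − 1 → 3.953%.

3.953%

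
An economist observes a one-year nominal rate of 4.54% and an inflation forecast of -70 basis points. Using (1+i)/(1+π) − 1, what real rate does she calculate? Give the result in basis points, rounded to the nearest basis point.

By the Fisher equation, 1 + r = (1 + i)/(1 + π).
1 + r = 1.04540 / 0.99300 = 1.052769
r = 1.052769 − 1 = 5.2769%, i.e. 528 basis points.

528 basis points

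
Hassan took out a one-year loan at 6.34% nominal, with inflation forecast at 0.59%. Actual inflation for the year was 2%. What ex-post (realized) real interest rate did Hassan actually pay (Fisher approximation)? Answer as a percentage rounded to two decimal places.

4.34%

Ex-post: 6.34% − 2% = 4.340%
So the realized real rate is 4.34%.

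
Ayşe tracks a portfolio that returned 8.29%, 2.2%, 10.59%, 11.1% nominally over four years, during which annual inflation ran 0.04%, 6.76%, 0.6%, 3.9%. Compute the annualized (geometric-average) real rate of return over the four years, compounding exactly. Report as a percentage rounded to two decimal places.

Nominal growth factor = 1.0829 × 1.0220 × 1.1059 × 1.1110 = 1.35978162
Price-level growth factor = 1.0004 × 1.0676 × 1.0060 × 1.0390 = 1.11633818
Real growth factor = 1.35978162 / 1.11633818 = 1.21807321
Annualized real rate = 1.21807321^(1/4) − 1 = 5.0554% → 5.06%.

5.06%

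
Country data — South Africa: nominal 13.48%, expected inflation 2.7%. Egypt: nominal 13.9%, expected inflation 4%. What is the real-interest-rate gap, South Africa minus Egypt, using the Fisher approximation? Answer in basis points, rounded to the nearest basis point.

88 basis points

South Africa: 13.48% − 2.7% = 10.780%
Egypt: 13.9% − 4% = 9.900%
Differential = 0.880% → 88 basis points.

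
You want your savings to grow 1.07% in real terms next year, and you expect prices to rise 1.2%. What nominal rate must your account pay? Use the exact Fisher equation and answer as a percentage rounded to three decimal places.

(1 + i) = (1 + r)(1 + π) = 1.01070 × 1.01200 = 1.0228284
i = 1.0228284 − 1, so the required nominal rate is 2.283%.

2.283%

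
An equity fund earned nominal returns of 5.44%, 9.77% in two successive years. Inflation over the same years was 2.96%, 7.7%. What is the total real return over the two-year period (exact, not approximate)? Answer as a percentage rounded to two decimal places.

4.38%

Compound the nominal returns: 1.0544 × 1.0977 = 1.157415.
Compound inflation: 1.0296 × 1.0770 = 1.108879.
Deflate: 1.157415 / 1.108879 = 1.043770.
Total real return = 1.043770 − 1 → 4.38%.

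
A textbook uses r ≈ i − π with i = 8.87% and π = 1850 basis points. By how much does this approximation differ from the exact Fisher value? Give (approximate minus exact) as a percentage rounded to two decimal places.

-1.50%

Approximate: r ≈ 8.870% − 18.500% = -9.6300%
Exact: (1 + 0.0887)/(1 + 0.1850) − 1 = -8.1266%
Error = -9.6300% − (-8.1266%) = -1.5034% → -1.50%.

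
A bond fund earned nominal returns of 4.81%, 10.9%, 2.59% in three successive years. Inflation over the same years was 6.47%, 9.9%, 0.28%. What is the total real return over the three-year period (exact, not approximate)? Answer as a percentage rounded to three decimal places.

1.625%

Compound the nominal returns: 1.0481 × 1.1090 × 1.0259 = 1.192448.
Compound inflation: 1.0647 × 1.0990 × 1.0028 = 1.173382.
Deflate: 1.192448 / 1.173382 = 1.016249.
Total real return = 1.016249 − 1 → 1.625%.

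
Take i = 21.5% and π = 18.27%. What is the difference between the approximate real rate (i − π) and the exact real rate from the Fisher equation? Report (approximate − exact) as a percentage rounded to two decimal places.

0.50%

Approximate: r ≈ 21.500% − 18.270% = 3.2300%
Exact: (1 + 0.2150)/(1 + 0.1827) − 1 = 2.7310%
Error = 3.2300% − 2.7310% = 0.4990% → 0.50%.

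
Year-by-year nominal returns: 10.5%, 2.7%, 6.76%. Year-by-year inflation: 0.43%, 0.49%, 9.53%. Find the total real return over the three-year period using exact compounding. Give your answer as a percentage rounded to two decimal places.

Nominal growth factor = 1.1050 × 1.0270 × 1.0676 = 1.211550
Price-level growth factor = 1.0043 × 1.0049 × 1.0953 = 1.105400
Real growth factor = 1.211550 / 1.105400 = 1.096029
Total real return = 1.096029 − 1 → 9.60%.

9.60%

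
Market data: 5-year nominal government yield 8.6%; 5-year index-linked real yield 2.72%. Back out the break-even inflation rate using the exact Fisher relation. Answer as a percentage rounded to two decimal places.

5.72%

(1 + π) = (1 + i)/(1 + r) = 1.08600 / 1.02720 = 1.057243
Break-even inflation = 1.057243 − 1 → 5.72%.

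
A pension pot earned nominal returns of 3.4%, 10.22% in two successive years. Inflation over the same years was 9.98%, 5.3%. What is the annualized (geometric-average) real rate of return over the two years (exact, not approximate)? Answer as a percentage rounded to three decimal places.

-0.798%

Nominal growth factor = 1.0340 × 1.1022 = 1.13967480
Price-level growth factor = 1.0998 × 1.0530 = 1.15808940
Real growth factor = 1.13967480 / 1.15808940 = 0.98409916
Annualized real rate = 0.98409916^(1/2) − 1 = -0.7982% → -0.798%.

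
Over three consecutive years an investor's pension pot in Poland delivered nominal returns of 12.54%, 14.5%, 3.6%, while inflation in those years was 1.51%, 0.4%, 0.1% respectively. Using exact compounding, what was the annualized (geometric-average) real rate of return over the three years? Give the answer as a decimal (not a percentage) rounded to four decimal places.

Compound the nominal returns: 1.1254 × 1.1450 × 1.0360 = 1.33497199.
Compound inflation: 1.0151 × 1.0040 × 1.0010 = 1.02017956.
Deflate: 1.33497199 / 1.02017956 = 1.30856571.
Annualized real rate = 1.30856571^(1/3) − 1 = 9.3785% → 0.0938.

0.0938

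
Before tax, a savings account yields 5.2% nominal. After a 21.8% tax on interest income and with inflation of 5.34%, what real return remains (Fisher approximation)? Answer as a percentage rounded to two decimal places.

After-tax nominal return = 5.2% × (1 − 0.218) = 4.0664%.
r ≈ 4.0664% − 5.34% → -1.27%.

-1.27%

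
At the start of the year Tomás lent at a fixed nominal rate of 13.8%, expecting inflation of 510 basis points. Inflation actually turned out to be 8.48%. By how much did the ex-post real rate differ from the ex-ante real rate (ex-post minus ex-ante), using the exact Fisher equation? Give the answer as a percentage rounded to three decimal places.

-3.374%

Ex-ante: (1 + 0.1380)/(1 + 0.0510) − 1 = 8.2778%
Ex-post: (1 + 0.1380)/(1 + 0.0848) − 1 = 4.9041%
Difference (ex-post − ex-ante) = -3.3737% → -3.374%.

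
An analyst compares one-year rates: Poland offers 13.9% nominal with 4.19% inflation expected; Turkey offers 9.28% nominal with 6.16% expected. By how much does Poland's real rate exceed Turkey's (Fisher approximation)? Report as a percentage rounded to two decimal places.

6.59%

Poland: 13.9% − 4.19% = 9.710%
Turkey: 9.28% − 6.16% = 3.120%
Differential = 6.590% → 6.59%.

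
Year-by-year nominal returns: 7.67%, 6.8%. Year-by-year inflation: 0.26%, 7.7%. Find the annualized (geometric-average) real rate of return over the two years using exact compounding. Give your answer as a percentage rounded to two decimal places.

3.20%

Compound the nominal returns: 1.0767 × 1.0680 = 1.14991560.
Compound inflation: 1.0026 × 1.0770 = 1.07980020.
Deflate: 1.14991560 / 1.07980020 = 1.06493368.
Annualized real rate = 1.06493368^(1/2) − 1 = 3.1956% → 3.20%.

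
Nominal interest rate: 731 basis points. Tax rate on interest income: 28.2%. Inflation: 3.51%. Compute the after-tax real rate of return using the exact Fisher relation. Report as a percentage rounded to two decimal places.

After-tax nominal return = 7.31% × (1 − 0.282) = 5.24858%.
1 + r = 1.0524858 / 1.03510 = 1.016796
After-tax real rate = 1.016796 − 1 → 1.68%.

1.68%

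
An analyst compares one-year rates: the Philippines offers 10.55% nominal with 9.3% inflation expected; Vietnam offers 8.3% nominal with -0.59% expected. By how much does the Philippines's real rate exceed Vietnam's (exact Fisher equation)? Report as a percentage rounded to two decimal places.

-7.80%

The Philippines: (1 + 0.1055)/(1 + 0.0930) − 1 = 1.1436%
Vietnam: (1 + 0.0830)/(1 − 0.0059) − 1 = 8.9428%
Differential = 1.1436% − 8.9428% = -7.7991% → -7.80%.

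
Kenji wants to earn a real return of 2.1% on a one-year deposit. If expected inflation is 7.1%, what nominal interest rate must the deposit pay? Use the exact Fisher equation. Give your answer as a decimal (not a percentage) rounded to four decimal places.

0.0935

(1 + i) = (1 + r)(1 + π) = 1.02100 × 1.07100 = 1.093491
i = 1.093491 − 1, so the required nominal rate is 0.0935.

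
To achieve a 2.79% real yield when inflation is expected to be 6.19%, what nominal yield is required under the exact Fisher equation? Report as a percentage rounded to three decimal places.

9.153%

(1 + i) = (1 + r)(1 + π) = 1.02790 × 1.06190 = 1.09152701
i = 1.09152701 − 1, so the required nominal rate is 9.153%.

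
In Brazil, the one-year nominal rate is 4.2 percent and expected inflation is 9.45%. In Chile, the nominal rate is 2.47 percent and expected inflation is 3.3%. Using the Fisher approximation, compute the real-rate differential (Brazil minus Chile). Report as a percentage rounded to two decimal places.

-4.42%

Brazil: 4.2% − 9.45% = -5.250%
Chile: 2.47% − 3.3% = -0.830%
Differential = -4.420% → -4.42%.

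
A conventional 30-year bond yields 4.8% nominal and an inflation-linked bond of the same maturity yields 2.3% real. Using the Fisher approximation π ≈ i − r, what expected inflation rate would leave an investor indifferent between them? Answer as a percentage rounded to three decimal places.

π ≈ i − r = 4.8% − 2.3% → 2.500%.

2.500%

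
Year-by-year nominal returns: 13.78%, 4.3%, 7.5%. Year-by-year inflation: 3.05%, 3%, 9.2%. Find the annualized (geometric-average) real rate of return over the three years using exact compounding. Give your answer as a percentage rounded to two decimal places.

Compound the nominal returns: 1.1378 × 1.0430 × 1.0750 = 1.27572981.
Compound inflation: 1.0305 × 1.0300 × 1.0920 = 1.15906518.
Deflate: 1.27572981 / 1.15906518 = 1.10065407.
Annualized real rate = 1.10065407^(1/3) − 1 = 3.2485% → 3.25%.

3.25%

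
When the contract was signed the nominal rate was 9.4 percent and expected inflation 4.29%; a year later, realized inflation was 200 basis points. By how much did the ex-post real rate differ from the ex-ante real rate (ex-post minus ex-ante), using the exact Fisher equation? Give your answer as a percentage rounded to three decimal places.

2.355%

Ex-ante: (1 + 0.0940)/(1 + 0.0429) − 1 = 4.8998%
Ex-post: (1 + 0.0940)/(1 + 0.0200) − 1 = 7.2549%
Difference (ex-post − ex-ante) = 2.3551% → 2.355%.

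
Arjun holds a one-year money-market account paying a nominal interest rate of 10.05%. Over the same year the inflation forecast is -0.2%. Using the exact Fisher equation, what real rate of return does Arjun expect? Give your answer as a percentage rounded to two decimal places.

By the Fisher equation, 1 + r = (1 + i)/(1 + π).
1 + r = 1.10050 / 0.99800 = 1.102705
r = 1.102705 − 1 = 10.2705%, i.e. 10.27%.

10.27%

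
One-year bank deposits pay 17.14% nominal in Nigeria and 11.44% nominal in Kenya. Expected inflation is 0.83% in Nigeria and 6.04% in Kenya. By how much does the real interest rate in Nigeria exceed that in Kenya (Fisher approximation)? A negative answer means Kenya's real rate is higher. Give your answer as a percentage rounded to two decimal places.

Nigeria: 17.14% − 0.83% = 16.310%
Kenya: 11.44% − 6.04% = 5.400%
Differential = 10.910% → 10.91%.

10.91%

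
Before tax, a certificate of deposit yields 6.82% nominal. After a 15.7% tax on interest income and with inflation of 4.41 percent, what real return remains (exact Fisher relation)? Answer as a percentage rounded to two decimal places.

After-tax nominal return = 6.82% × (1 − 0.157) = 5.74926%.
1 + r = 1.0574926 / 1.04410 = 1.012827
After-tax real rate = 1.012827 − 1 → 1.28%.

1.28%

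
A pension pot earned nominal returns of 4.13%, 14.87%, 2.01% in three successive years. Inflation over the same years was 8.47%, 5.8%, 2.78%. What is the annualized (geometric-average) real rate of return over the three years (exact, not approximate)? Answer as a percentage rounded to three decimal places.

Nominal growth factor = 1.0413 × 1.1487 × 1.0201 = 1.22018375
Price-level growth factor = 1.0847 × 1.0580 × 1.0278 = 1.17951623
Real growth factor = 1.22018375 / 1.17951623 = 1.03447814
Annualized real rate = 1.03447814^(1/3) − 1 = 1.1363% → 1.136%.

1.136%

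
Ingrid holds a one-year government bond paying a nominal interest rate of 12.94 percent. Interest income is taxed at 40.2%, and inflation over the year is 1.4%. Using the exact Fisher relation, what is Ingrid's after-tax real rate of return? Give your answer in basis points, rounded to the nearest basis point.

625 basis points

After-tax nominal return = 12.94% × (1 − 0.402) = 7.73812%.
1 + r = 1.0773812 / 1.01400 = 1.062506
After-tax real rate = 1.062506 − 1 → 625 basis points.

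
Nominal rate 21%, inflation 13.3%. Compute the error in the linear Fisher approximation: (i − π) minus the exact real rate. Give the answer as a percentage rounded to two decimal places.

0.90%

Approximate: r ≈ 21.000% − 13.300% = 7.7000%
Exact: (1 + 0.2100)/(1 + 0.1330) − 1 = 6.7961%
Error = 7.7000% − 6.7961% = 0.9039% → 0.90%.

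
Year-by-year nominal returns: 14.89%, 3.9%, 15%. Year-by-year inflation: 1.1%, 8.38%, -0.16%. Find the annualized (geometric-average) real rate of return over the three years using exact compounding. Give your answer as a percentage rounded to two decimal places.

Nominal growth factor = 1.1489 × 1.0390 × 1.1500 = 1.37276317
Price-level growth factor = 1.0110 × 1.0838 × 0.9984 = 1.09396865
Real growth factor = 1.37276317 / 1.09396865 = 1.25484690
Annualized real rate = 1.25484690^(1/3) − 1 = 7.8608% → 7.86%.

7.86%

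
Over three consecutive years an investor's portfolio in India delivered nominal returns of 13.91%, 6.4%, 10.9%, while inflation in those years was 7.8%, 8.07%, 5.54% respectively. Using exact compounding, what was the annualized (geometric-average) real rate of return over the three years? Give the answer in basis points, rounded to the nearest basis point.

301 basis points

Compound the nominal returns: 1.1391 × 1.0640 × 1.1090 = 1.34411066.
Compound inflation: 1.0780 × 1.0807 × 1.0554 = 1.22953530.
Deflate: 1.34411066 / 1.22953530 = 1.09318591.
Annualized real rate = 1.09318591^(1/3) − 1 = 3.0144% → 301 basis points.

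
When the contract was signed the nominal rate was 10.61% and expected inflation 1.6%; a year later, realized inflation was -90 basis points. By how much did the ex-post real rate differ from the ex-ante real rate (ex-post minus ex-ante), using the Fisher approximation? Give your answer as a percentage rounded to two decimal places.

2.50%

Ex-ante: 10.61% − 1.6% = 9.010%
Ex-post: 10.61% − (-0.9%) = 11.510%
Difference (ex-post − ex-ante) = 2.5000% → 2.50%.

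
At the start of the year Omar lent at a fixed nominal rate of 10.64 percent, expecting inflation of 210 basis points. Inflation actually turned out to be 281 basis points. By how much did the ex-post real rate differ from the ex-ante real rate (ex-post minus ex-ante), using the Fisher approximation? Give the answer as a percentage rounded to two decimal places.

-0.71%

Ex-ante: 10.64% − 2.1% = 8.540%
Ex-post: 10.64% − 2.81% = 7.830%
Difference (ex-post − ex-ante) = -0.7100% → -0.71%.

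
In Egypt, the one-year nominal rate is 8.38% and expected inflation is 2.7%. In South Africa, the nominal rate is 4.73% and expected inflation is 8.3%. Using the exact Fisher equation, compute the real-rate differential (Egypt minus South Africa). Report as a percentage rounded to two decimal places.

Egypt: (1 + 0.0838)/(1 + 0.0270) − 1 = 5.5307%
South Africa: (1 + 0.0473)/(1 + 0.0830) − 1 = -3.2964%
Differential = 5.5307% − (-3.2964%) = 8.8271% → 8.83%.

8.83%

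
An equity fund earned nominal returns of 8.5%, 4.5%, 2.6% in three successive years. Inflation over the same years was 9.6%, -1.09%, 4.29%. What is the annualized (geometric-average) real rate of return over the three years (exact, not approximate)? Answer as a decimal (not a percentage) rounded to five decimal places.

0.00956

Compound the nominal returns: 1.0850 × 1.0450 × 1.0260 = 1.16330445.
Compound inflation: 1.0960 × 0.9891 × 1.0429 = 1.13055950.
Deflate: 1.16330445 / 1.13055950 = 1.02896349.
Annualized real rate = 1.02896349^(1/3) − 1 = 0.9563% → 0.00956.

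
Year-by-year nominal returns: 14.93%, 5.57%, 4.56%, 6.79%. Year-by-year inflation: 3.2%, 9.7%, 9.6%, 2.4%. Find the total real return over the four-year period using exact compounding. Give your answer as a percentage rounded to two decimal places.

6.63%

Nominal growth factor = 1.1493 × 1.0557 × 1.0456 × 1.0679 = 1.354784
Price-level growth factor = 1.0320 × 1.0970 × 1.0960 × 1.0240 = 1.270565
Real growth factor = 1.354784 / 1.270565 = 1.066285
Total real return = 1.066285 − 1 → 6.63%.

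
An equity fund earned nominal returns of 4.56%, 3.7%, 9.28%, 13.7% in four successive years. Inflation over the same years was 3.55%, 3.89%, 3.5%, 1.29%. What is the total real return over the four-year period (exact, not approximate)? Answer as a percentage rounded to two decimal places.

Nominal growth factor = 1.0456 × 1.0370 × 1.0928 × 1.1370 = 1.347242
Price-level growth factor = 1.0355 × 1.0389 × 1.0350 × 1.0129 = 1.127797
Real growth factor = 1.347242 / 1.127797 = 1.194579
Total real return = 1.194579 − 1 → 19.46%.

19.46%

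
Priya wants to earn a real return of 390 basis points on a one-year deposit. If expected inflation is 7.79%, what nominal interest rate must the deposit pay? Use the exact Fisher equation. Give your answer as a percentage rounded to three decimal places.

(1 + i) = (1 + r)(1 + π) = 1.03900 × 1.07790 = 1.1199381
i = 1.1199381 − 1, so the required nominal rate is 11.994%.

11.994%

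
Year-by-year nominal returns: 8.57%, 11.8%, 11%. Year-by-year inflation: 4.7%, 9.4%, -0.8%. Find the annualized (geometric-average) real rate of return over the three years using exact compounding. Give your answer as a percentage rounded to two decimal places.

Nominal growth factor = 1.0857 × 1.1180 × 1.1100 = 1.34733199
Price-level growth factor = 1.0470 × 1.0940 × 0.9920 = 1.13625466
Real growth factor = 1.34733199 / 1.13625466 = 1.18576587
Annualized real rate = 1.18576587^(1/3) − 1 = 5.8440% → 5.84%.

5.84%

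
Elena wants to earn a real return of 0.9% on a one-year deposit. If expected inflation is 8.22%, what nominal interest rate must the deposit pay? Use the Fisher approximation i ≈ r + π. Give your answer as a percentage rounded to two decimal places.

i ≈ r + π = 0.9% + 8.22% = 9.12%.

9.12%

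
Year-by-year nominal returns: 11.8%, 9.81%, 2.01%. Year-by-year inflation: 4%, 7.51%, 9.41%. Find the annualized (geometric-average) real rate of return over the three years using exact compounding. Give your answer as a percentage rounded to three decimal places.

Compound the nominal returns: 1.1180 × 1.0981 × 1.0201 = 1.25235208.
Compound inflation: 1.0400 × 1.0751 × 1.0941 = 1.22331759.
Deflate: 1.25235208 / 1.22331759 = 1.02373423.
Annualized real rate = 1.02373423^(1/3) − 1 = 0.7850% → 0.785%.

0.785%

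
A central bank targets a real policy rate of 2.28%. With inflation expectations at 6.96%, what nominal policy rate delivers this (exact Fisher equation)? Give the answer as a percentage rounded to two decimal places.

(1 + i) = (1 + r)(1 + π) = 1.02280 × 1.06960 = 1.09398688
i = 1.09398688 − 1, so the required nominal rate is 9.40%.

9.40%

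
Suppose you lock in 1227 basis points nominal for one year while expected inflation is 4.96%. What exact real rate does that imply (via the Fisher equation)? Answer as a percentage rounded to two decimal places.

6.96%

1 + r = 1.12270 / 1.04960 = 1.069646
r = 1.069646 − 1 = 6.9646%, i.e. 6.96%.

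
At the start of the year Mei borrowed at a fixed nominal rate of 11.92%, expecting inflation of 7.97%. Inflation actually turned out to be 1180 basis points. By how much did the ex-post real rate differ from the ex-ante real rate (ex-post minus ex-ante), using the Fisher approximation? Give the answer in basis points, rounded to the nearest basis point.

-383 basis points

Ex-ante: 11.92% − 7.97% = 3.950%
Ex-post: 11.92% − 11.8% = 0.120%
Difference (ex-post − ex-ante) = -3.8300% → -383 basis points.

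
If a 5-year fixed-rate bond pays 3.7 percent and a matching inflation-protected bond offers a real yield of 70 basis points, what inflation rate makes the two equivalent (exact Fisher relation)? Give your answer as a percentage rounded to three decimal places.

2.979%

(1 + π) = (1 + i)/(1 + r) = 1.03700 / 1.00700 = 1.029791
Break-even inflation = 1.029791 − 1 → 2.979%.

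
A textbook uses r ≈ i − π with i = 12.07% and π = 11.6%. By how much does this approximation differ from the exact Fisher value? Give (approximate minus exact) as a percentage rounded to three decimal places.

Approximate: r ≈ 12.070% − 11.600% = 0.4700%
Exact: (1 + 0.1207)/(1 + 0.1160) − 1 = 0.4211%
Error = 0.4700% − 0.4211% = 0.0489% → 0.049%.

0.049%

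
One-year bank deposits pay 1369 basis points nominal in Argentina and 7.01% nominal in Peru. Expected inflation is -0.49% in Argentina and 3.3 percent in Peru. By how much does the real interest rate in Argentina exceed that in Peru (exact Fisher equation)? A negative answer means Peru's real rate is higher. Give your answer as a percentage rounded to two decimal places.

10.66%

Argentina: (1 + 0.1369)/(1 − 0.0049) − 1 = 14.2498%
Peru: (1 + 0.0701)/(1 + 0.0330) − 1 = 3.5915%
Differential = 14.2498% − 3.5915% = 10.6583% → 10.66%.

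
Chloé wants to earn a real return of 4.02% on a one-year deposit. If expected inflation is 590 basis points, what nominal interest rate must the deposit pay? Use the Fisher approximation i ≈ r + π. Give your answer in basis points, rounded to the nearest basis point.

992 basis points

i ≈ r + π = 4.02% + 5.9% = 992 basis points.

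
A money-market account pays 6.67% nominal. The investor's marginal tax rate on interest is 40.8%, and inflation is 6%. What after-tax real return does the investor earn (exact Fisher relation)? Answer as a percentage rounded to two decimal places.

After-tax nominal return = 6.67% × (1 − 0.408) = 3.94864%.
1 + r = 1.0394864 / 1.06000 = 0.980648
After-tax real rate = 0.980648 − 1 → -1.94%.

-1.94%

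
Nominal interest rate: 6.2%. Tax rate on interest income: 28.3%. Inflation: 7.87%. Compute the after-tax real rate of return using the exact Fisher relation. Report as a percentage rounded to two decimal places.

After-tax nominal return = 6.2% × (1 − 0.283) = 4.4454%.
1 + r = 1.044454 / 1.07870 = 0.968253
After-tax real rate = 0.968253 − 1 → -3.17%.

-3.17%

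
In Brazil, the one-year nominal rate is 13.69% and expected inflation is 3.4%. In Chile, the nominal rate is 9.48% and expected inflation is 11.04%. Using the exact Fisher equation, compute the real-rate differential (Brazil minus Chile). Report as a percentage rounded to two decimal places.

11.36%

Brazil: (1 + 0.1369)/(1 + 0.0340) − 1 = 9.9516%
Chile: (1 + 0.0948)/(1 + 0.1104) − 1 = -1.4049%
Differential = 9.9516% − (-1.4049%) = 11.3565% → 11.36%.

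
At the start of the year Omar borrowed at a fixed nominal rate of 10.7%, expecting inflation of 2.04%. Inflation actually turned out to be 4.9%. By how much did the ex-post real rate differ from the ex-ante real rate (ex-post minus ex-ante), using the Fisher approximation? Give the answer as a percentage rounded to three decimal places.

-2.860%

Ex-ante: 10.7% − 2.04% = 8.660%
Ex-post: 10.7% − 4.9% = 5.800%
Difference (ex-post − ex-ante) = -2.8600% → -2.860%.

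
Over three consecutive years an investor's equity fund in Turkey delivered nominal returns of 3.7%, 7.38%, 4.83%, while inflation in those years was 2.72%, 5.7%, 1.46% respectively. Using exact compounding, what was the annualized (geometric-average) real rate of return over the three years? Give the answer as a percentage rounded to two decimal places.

Compound the nominal returns: 1.0370 × 1.0738 × 1.0483 = 1.16731413.
Compound inflation: 1.0272 × 1.0570 × 1.0146 = 1.10160236.
Deflate: 1.16731413 / 1.10160236 = 1.05965108.
Annualized real rate = 1.05965108^(1/3) − 1 = 1.9501% → 1.95%.

1.95%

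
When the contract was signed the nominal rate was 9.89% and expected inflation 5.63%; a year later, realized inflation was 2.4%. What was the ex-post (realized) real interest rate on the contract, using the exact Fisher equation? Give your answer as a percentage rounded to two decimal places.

7.31%

Ex-post: (1 + 0.0989)/(1 + 0.0240) − 1 = 7.3145%
So the realized real rate is 7.31%.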